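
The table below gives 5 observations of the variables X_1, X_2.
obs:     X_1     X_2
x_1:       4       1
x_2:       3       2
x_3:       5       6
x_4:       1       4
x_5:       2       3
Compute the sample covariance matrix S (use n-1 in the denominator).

Step 1 — column means:
  mean(X_1) = (4 + 3 + 5 + 1 + 2) / 5 = 15/5 = 3
  mean(X_2) = (1 + 2 + 6 + 4 + 3) / 5 = 16/5 = 3.2

Step 2 — sample covariance S[i,j] = (1/(n-1)) · Σ_k (x_{k,i} - mean_i) · (x_{k,j} - mean_j), with n-1 = 4.
  S[X_1,X_1] = ((1)·(1) + (0)·(0) + (2)·(2) + (-2)·(-2) + (-1)·(-1)) / 4 = 10/4 = 2.5
  S[X_1,X_2] = ((1)·(-2.2) + (0)·(-1.2) + (2)·(2.8) + (-2)·(0.8) + (-1)·(-0.2)) / 4 = 2/4 = 0.5
  S[X_2,X_2] = ((-2.2)·(-2.2) + (-1.2)·(-1.2) + (2.8)·(2.8) + (0.8)·(0.8) + (-0.2)·(-0.2)) / 4 = 14.8/4 = 3.7

S is symmetric (S[j,i] = S[i,j]). Assembling:

S = [[2.5, 0.5],
 [0.5, 3.7]]


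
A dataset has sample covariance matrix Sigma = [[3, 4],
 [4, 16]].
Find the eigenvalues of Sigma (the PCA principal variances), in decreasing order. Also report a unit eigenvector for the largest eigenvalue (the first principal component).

Step 1 — characteristic polynomial of 2×2 Sigma:
  det(Sigma - λI) = λ² - trace · λ + det = 0.
  trace = 3 + 16 = 19, det = 3·16 - (4)² = 32.
Step 2 — discriminant:
  Δ = trace² - 4·det = 361 - 128 = 233.
Step 3 — eigenvalues:
  λ = (trace ± √Δ)/2 = (19 ± 15.2643)/2,
  λ_1 = 17.1322,  λ_2 = 1.8678.

Step 4 — unit eigenvector for λ_1: solve (Sigma - λ_1 I)v = 0. First row:
  (3 - 17.1322)·v_x + (4)·v_y = 0, i.e. (-14.1322)·v_x + (4)·v_y = 0,
  so v ∝ (b, λ_1 - a) = (4, 14.1322) = u.
  ||u|| = √((4)² + (14.1322)²) = √(215.7182) ≈ 14.6873,
  v_1 = u/||u|| ≈ (0.2723, 0.9622) (||v_1|| = 1).

λ_1 = 17.1322,  λ_2 = 1.8678;  v_1 ≈ (0.2723, 0.9622)


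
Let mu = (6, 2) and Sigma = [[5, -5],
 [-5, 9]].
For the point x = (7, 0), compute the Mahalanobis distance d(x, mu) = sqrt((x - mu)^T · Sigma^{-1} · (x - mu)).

Step 1 — centre the observation: (x - mu) = (1, -2).

Step 2 — invert Sigma. det(Sigma) = 5·9 - (-5)² = 20.
  Sigma^{-1} = (1/det) · [[d, -b], [-b, a]] = [[0.45, 0.25],
 [0.25, 0.25]].

Step 3 — form the quadratic (x - mu)^T · Sigma^{-1} · (x - mu):
  Sigma^{-1} · (x - mu) = (-0.05, -0.25).
  (x - mu)^T · [Sigma^{-1} · (x - mu)] = (1)·(-0.05) + (-2)·(-0.25) = 0.45.

Step 4 — take square root: d = √(0.45) ≈ 0.6708.

d(x, mu) = √(0.45) ≈ 0.6708


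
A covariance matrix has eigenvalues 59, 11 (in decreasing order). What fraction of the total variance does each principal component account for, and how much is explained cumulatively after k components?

Step 1 — total variance = trace(Sigma) = Σ λ_i = 59 + 11 = 70.

Step 2 — fraction explained by component i = λ_i / Σ λ:
  PC1: 59/70 = 0.8429
  PC2: 11/70 = 0.1571

Step 3 — cumulative fraction after k components = (λ_1 + ... + λ_k) / Σ λ:
  k = 1: 59/70 = 0.8429
  k = 2: (59 + 11)/70 = 70/70 = 1

Summary (fraction, with percent):

explained: PC1 0.8429 (84.29%), PC2 0.1571 (15.71%);  cumulative: 0.8429, 1


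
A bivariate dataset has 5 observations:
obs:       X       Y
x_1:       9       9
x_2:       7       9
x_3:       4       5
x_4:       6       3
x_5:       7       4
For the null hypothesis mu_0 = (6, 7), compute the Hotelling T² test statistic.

Step 1 — sample mean vector:
  mean(X) = (9 + 7 + 4 + 6 + 7) / 5 = 33/5 = 6.6
  mean(Y) = (9 + 9 + 5 + 3 + 4) / 5 = 30/5 = 6
  x̄ = (6.6, 6),  deviation x̄ - mu_0 = (6.6, 6) - (6, 7) = (0.6, -1).

Step 2 — sample covariance matrix, S[i,j] = (1/(n-1)) · Σ_k (x_{k,i} - mean_i) · (x_{k,j} - mean_j), divisor n-1 = 4:
  S[X,X] = ((2.4)·(2.4) + (0.4)·(0.4) + (-2.6)·(-2.6) + (-0.6)·(-0.6) + (0.4)·(0.4)) / 4 = 13.2/4 = 3.3
  S[X,Y] = ((2.4)·(3) + (0.4)·(3) + (-2.6)·(-1) + (-0.6)·(-3) + (0.4)·(-2)) / 4 = 12/4 = 3
  S[Y,Y] = ((3)·(3) + (3)·(3) + (-1)·(-1) + (-3)·(-3) + (-2)·(-2)) / 4 = 32/4 = 8
  S = [[3.3, 3],
 [3, 8]].

Step 3 — invert S. det(S) = 3.3·8 - (3)² = 17.4.
  S^{-1} = (1/det) · [[d, -b], [-b, a]] = [[0.4598, -0.1724],
 [-0.1724, 0.1897]].

Step 4 — quadratic form (x̄ - mu_0)^T · S^{-1} · (x̄ - mu_0):
  S^{-1} · (x̄ - mu_0) = (0.4483, -0.2931),
  (x̄ - mu_0)^T · [...] = (0.6)·(0.4483) + (-1)·(-0.2931) = 0.5621.

Step 5 — scale by n: T² = 5 · 0.5621 = 2.8103.

T² ≈ 2.8103


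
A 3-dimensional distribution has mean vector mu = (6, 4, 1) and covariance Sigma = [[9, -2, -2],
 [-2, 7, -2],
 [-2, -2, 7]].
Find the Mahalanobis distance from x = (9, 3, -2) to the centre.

Step 1 — centre the observation: (x - mu) = (3, -1, -3).

Step 2 — invert Sigma (cofactor / det for 3×3, or solve directly):
  Sigma^{-1} = [[0.1351, 0.0541, 0.0541],
 [0.0541, 0.1772, 0.0661],
 [0.0541, 0.0661, 0.1772]].

Step 3 — form the quadratic (x - mu)^T · Sigma^{-1} · (x - mu):
  Sigma^{-1} · (x - mu) = (0.1892, -0.2132, -0.4354).
  (x - mu)^T · [Sigma^{-1} · (x - mu)] = (3)·(0.1892) + (-1)·(-0.2132) + (-3)·(-0.4354) = 2.0871.

Step 4 — take square root: d = √(2.0871) ≈ 1.4447.

d(x, mu) = √(2.0871) ≈ 1.4447


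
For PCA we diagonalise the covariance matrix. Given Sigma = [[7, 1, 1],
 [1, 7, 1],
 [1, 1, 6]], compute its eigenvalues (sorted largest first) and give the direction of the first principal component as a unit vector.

Step 1 — characteristic polynomial p(λ) = det(λI - Sigma) = λ³ - tr·λ² + c_1·λ - det, where tr = trace, c_1 = sum of the principal 2×2 minors, det = det(Sigma):
  tr = 7 + 7 + 6 = 20,
  c_1 = (7·7 - (1)²) + (7·6 - (1)²) + (7·6 - (1)²) = 48 + 41 + 41 = 130,
  det = 7·(7·6 - (1)²) - (1)·((1)·6 - (1)·(1)) + (1)·((1)·(1) - 7·(1)) = 7·(41) - (1)·(5) + (1)·(-6) = 276.
  So p(λ) = λ³ - 20λ² + 130λ - 276.
Step 2 — look for an integer root (rational root theorem: any rational root is an integer divisor of 276). Testing λ = 6:
  p(6) = 216 - 720 + 780 - 276 = 0  ✓
  Dividing out (λ - 6): p(λ) = (λ - 6)(λ² - 14λ + 46).
Step 3 — remaining eigenvalues from the quadratic λ² - 14λ + 46 = 0:
  Δ = 14² - 4·46 = 196 - 184 = 12,  λ = (14 ± √12)/2 = (14 ± 3.4641)/2 ≈ 8.7321 or 5.2679.
  Sorted: λ_1 = 8.7321,  λ_2 = 6,  λ_3 = 5.2679  (check: sum = 20 = tr ✓).

Step 4 — unit eigenvector for λ_1 ≈ 8.7321: v spans the null space of (Sigma - λ_1 I), whose rows are
  r_1 = (-1.7321, 1, 1),  r_2 = (1, -1.7321, 1),  r_3 = (1, 1, -2.7321).
  v is orthogonal to every row, so take v ∝ r_1 × r_2 = ((1)·(1) - (1)·(-1.7321), (1)·(1) - (-1.7321)·(1), (-1.7321)·(-1.7321) - (1)·(1)) ≈ (2.7321, 2.7321, 2).
  Let u = (2.7321, 2.7321, 2).
  ||u|| = √((2.7321)² + (2.7321)² + (2)²) = √(18.9282) ≈ 4.3507,  v_1 = u/||u|| ≈ (0.628, 0.628, 0.4597) (||v_1|| = 1).

λ_1 = 8.7321,  λ_2 = 6,  λ_3 = 5.2679;  v_1 ≈ (0.628, 0.628, 0.4597)


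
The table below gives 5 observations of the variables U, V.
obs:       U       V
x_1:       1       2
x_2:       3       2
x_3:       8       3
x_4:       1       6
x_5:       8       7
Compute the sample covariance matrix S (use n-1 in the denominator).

Step 1 — column means:
  mean(U) = (1 + 3 + 8 + 1 + 8) / 5 = 21/5 = 4.2
  mean(V) = (2 + 2 + 3 + 6 + 7) / 5 = 20/5 = 4

Step 2 — sample covariance S[i,j] = (1/(n-1)) · Σ_k (x_{k,i} - mean_i) · (x_{k,j} - mean_j), with n-1 = 4.
  S[U,U] = ((-3.2)·(-3.2) + (-1.2)·(-1.2) + (3.8)·(3.8) + (-3.2)·(-3.2) + (3.8)·(3.8)) / 4 = 50.8/4 = 12.7
  S[U,V] = ((-3.2)·(-2) + (-1.2)·(-2) + (3.8)·(-1) + (-3.2)·(2) + (3.8)·(3)) / 4 = 10/4 = 2.5
  S[V,V] = ((-2)·(-2) + (-2)·(-2) + (-1)·(-1) + (2)·(2) + (3)·(3)) / 4 = 22/4 = 5.5

S is symmetric (S[j,i] = S[i,j]). Assembling:

S = [[12.7, 2.5],
 [2.5, 5.5]]


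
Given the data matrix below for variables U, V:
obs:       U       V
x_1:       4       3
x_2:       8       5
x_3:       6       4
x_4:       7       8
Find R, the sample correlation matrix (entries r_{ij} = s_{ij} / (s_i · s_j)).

Step 1 — column means:
  mean(U) = (4 + 8 + 6 + 7) / 4 = 25/4 = 6.25
  mean(V) = (3 + 5 + 4 + 8) / 4 = 20/4 = 5

Step 2 — sample variances and covariances s[i,j] = (1/(n-1)) · Σ_k (x_{k,i} - mean_i) · (x_{k,j} - mean_j), with n-1 = 3:
  s[U,U] = ((-2.25)·(-2.25) + (1.75)·(1.75) + (-0.25)·(-0.25) + (0.75)·(0.75)) / 3 = 8.75/3 = 2.9167
  s[U,V] = ((-2.25)·(-2) + (1.75)·(0) + (-0.25)·(-1) + (0.75)·(3)) / 3 = 7/3 = 2.3333
  s[V,V] = ((-2)·(-2) + (0)·(0) + (-1)·(-1) + (3)·(3)) / 3 = 14/3 = 4.6667
  Sample standard deviations s_i = √(s[i,i]):
  s(U) = √(2.9167) = 1.7078
  s(V) = √(4.6667) = 2.1602

Step 3 — r_{ij} = s_{ij} / (s_i · s_j):
  r[U,U] = 1 (diagonal).
  r[U,V] = 2.3333 / (1.7078 · 2.1602) = 2.3333 / 3.6893 = 0.6325
  r[V,V] = 1 (diagonal).

R is symmetric with unit diagonal. Assembling:

R = [[1, 0.6325],
 [0.6325, 1]]


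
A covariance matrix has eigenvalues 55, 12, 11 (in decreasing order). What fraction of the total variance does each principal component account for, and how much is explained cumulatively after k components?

Step 1 — total variance = trace(Sigma) = Σ λ_i = 55 + 12 + 11 = 78.

Step 2 — fraction explained by component i = λ_i / Σ λ:
  PC1: 55/78 = 0.7051
  PC2: 12/78 = 0.1538
  PC3: 11/78 = 0.141

Step 3 — cumulative fraction after k components = (λ_1 + ... + λ_k) / Σ λ:
  k = 1: 55/78 = 0.7051
  k = 2: (55 + 12)/78 = 67/78 = 0.859
  k = 3: (55 + 12 + 11)/78 = 78/78 = 1

Summary (fraction, with percent):

explained: PC1 0.7051 (70.51%), PC2 0.1538 (15.38%), PC3 0.141 (14.1%);  cumulative: 0.7051, 0.859, 1


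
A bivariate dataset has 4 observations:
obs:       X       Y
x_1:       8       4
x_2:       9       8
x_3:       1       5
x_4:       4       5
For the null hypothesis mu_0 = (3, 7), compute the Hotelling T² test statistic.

Step 1 — sample mean vector:
  mean(X) = (8 + 9 + 1 + 4) / 4 = 22/4 = 5.5
  mean(Y) = (4 + 8 + 5 + 5) / 4 = 22/4 = 5.5
  x̄ = (5.5, 5.5),  deviation x̄ - mu_0 = (5.5, 5.5) - (3, 7) = (2.5, -1.5).

Step 2 — sample covariance matrix, S[i,j] = (1/(n-1)) · Σ_k (x_{k,i} - mean_i) · (x_{k,j} - mean_j), divisor n-1 = 3:
  S[X,X] = ((2.5)·(2.5) + (3.5)·(3.5) + (-4.5)·(-4.5) + (-1.5)·(-1.5)) / 3 = 41/3 = 13.6667
  S[X,Y] = ((2.5)·(-1.5) + (3.5)·(2.5) + (-4.5)·(-0.5) + (-1.5)·(-0.5)) / 3 = 8/3 = 2.6667
  S[Y,Y] = ((-1.5)·(-1.5) + (2.5)·(2.5) + (-0.5)·(-0.5) + (-0.5)·(-0.5)) / 3 = 9/3 = 3
  S = [[13.6667, 2.6667],
 [2.6667, 3]].

Step 3 — invert S. det(S) = 13.6667·3 - (2.6667)² = 33.8889.
  S^{-1} = (1/det) · [[d, -b], [-b, a]] = [[0.0885, -0.0787],
 [-0.0787, 0.4033]].

Step 4 — quadratic form (x̄ - mu_0)^T · S^{-1} · (x̄ - mu_0):
  S^{-1} · (x̄ - mu_0) = (0.3393, -0.8016),
  (x̄ - mu_0)^T · [...] = (2.5)·(0.3393) + (-1.5)·(-0.8016) = 2.0508.

Step 5 — scale by n: T² = 4 · 2.0508 = 8.2033.

T² ≈ 8.2033


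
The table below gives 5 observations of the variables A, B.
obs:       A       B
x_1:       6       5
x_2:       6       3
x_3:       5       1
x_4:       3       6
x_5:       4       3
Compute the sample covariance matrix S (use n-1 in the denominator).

Step 1 — column means:
  mean(A) = (6 + 6 + 5 + 3 + 4) / 5 = 24/5 = 4.8
  mean(B) = (5 + 3 + 1 + 6 + 3) / 5 = 18/5 = 3.6

Step 2 — sample covariance S[i,j] = (1/(n-1)) · Σ_k (x_{k,i} - mean_i) · (x_{k,j} - mean_j), with n-1 = 4.
  S[A,A] = ((1.2)·(1.2) + (1.2)·(1.2) + (0.2)·(0.2) + (-1.8)·(-1.8) + (-0.8)·(-0.8)) / 4 = 6.8/4 = 1.7
  S[A,B] = ((1.2)·(1.4) + (1.2)·(-0.6) + (0.2)·(-2.6) + (-1.8)·(2.4) + (-0.8)·(-0.6)) / 4 = -3.4/4 = -0.85
  S[B,B] = ((1.4)·(1.4) + (-0.6)·(-0.6) + (-2.6)·(-2.6) + (2.4)·(2.4) + (-0.6)·(-0.6)) / 4 = 15.2/4 = 3.8

S is symmetric (S[j,i] = S[i,j]). Assembling:

S = [[1.7, -0.85],
 [-0.85, 3.8]]


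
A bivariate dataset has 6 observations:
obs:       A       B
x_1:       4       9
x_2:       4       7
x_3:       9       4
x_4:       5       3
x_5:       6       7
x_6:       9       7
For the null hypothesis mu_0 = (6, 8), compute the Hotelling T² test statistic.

Step 1 — sample mean vector:
  mean(A) = (4 + 4 + 9 + 5 + 6 + 9) / 6 = 37/6 = 6.1667
  mean(B) = (9 + 7 + 4 + 3 + 7 + 7) / 6 = 37/6 = 6.1667
  x̄ = (6.1667, 6.1667),  deviation x̄ - mu_0 = (6.1667, 6.1667) - (6, 8) = (0.1667, -1.8333).

Step 2 — sample covariance matrix, S[i,j] = (1/(n-1)) · Σ_k (x_{k,i} - mean_i) · (x_{k,j} - mean_j), divisor n-1 = 5:
  S[A,A] = ((-2.1667)·(-2.1667) + (-2.1667)·(-2.1667) + (2.8333)·(2.8333) + (-1.1667)·(-1.1667) + (-0.1667)·(-0.1667) + (2.8333)·(2.8333)) / 5 = 26.8333/5 = 5.3667
  S[A,B] = ((-2.1667)·(2.8333) + (-2.1667)·(0.8333) + (2.8333)·(-2.1667) + (-1.1667)·(-3.1667) + (-0.1667)·(0.8333) + (2.8333)·(0.8333)) / 5 = -8.1667/5 = -1.6333
  S[B,B] = ((2.8333)·(2.8333) + (0.8333)·(0.8333) + (-2.1667)·(-2.1667) + (-3.1667)·(-3.1667) + (0.8333)·(0.8333) + (0.8333)·(0.8333)) / 5 = 24.8333/5 = 4.9667
  S = [[5.3667, -1.6333],
 [-1.6333, 4.9667]].

Step 3 — invert S. det(S) = 5.3667·4.9667 - (-1.6333)² = 23.9867.
  S^{-1} = (1/det) · [[d, -b], [-b, a]] = [[0.2071, 0.0681],
 [0.0681, 0.2237]].

Step 4 — quadratic form (x̄ - mu_0)^T · S^{-1} · (x̄ - mu_0):
  S^{-1} · (x̄ - mu_0) = (-0.0903, -0.3988),
  (x̄ - mu_0)^T · [...] = (0.1667)·(-0.0903) + (-1.8333)·(-0.3988) = 0.7161.

Step 5 — scale by n: T² = 6 · 0.7161 = 4.2968.

T² ≈ 4.2968


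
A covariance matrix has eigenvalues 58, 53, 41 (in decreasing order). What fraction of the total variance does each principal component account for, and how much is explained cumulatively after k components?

Step 1 — total variance = trace(Sigma) = Σ λ_i = 58 + 53 + 41 = 152.

Step 2 — fraction explained by component i = λ_i / Σ λ:
  PC1: 58/152 = 0.3816
  PC2: 53/152 = 0.3487
  PC3: 41/152 = 0.2697

Step 3 — cumulative fraction after k components = (λ_1 + ... + λ_k) / Σ λ:
  k = 1: 58/152 = 0.3816
  k = 2: (58 + 53)/152 = 111/152 = 0.7303
  k = 3: (58 + 53 + 41)/152 = 152/152 = 1

Summary (fraction, with percent):

explained: PC1 0.3816 (38.16%), PC2 0.3487 (34.87%), PC3 0.2697 (26.97%);  cumulative: 0.3816, 0.7303, 1


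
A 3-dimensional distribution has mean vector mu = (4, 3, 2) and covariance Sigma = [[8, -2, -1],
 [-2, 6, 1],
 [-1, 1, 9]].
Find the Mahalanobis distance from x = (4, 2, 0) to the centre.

Step 1 — centre the observation: (x - mu) = (0, -1, -2).

Step 2 — invert Sigma (cofactor / det for 3×3, or solve directly):
  Sigma^{-1} = [[0.1373, 0.044, 0.0104],
 [0.044, 0.1839, -0.0155],
 [0.0104, -0.0155, 0.114]].

Step 3 — form the quadratic (x - mu)^T · Sigma^{-1} · (x - mu):
  Sigma^{-1} · (x - mu) = (-0.0648, -0.1528, -0.2124).
  (x - mu)^T · [Sigma^{-1} · (x - mu)] = (0)·(-0.0648) + (-1)·(-0.1528) + (-2)·(-0.2124) = 0.5777.

Step 4 — take square root: d = √(0.5777) ≈ 0.7601.

d(x, mu) = √(0.5777) ≈ 0.7601


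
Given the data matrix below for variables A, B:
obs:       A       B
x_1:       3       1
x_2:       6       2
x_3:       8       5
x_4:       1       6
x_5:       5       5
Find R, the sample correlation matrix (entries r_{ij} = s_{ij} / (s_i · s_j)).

Step 1 — column means:
  mean(A) = (3 + 6 + 8 + 1 + 5) / 5 = 23/5 = 4.6
  mean(B) = (1 + 2 + 5 + 6 + 5) / 5 = 19/5 = 3.8

Step 2 — sample variances and covariances s[i,j] = (1/(n-1)) · Σ_k (x_{k,i} - mean_i) · (x_{k,j} - mean_j), with n-1 = 4:
  s[A,A] = ((-1.6)·(-1.6) + (1.4)·(1.4) + (3.4)·(3.4) + (-3.6)·(-3.6) + (0.4)·(0.4)) / 4 = 29.2/4 = 7.3
  s[A,B] = ((-1.6)·(-2.8) + (1.4)·(-1.8) + (3.4)·(1.2) + (-3.6)·(2.2) + (0.4)·(1.2)) / 4 = -1.4/4 = -0.35
  s[B,B] = ((-2.8)·(-2.8) + (-1.8)·(-1.8) + (1.2)·(1.2) + (2.2)·(2.2) + (1.2)·(1.2)) / 4 = 18.8/4 = 4.7
  Sample standard deviations s_i = √(s[i,i]):
  s(A) = √(7.3) = 2.7019
  s(B) = √(4.7) = 2.1679

Step 3 — r_{ij} = s_{ij} / (s_i · s_j):
  r[A,A] = 1 (diagonal).
  r[A,B] = -0.35 / (2.7019 · 2.1679) = -0.35 / 5.8575 = -0.0598
  r[B,B] = 1 (diagonal).

R is symmetric with unit diagonal. Assembling:

R = [[1, -0.0598],
 [-0.0598, 1]]


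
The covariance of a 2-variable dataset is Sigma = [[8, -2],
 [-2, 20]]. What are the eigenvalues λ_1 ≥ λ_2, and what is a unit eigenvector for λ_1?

Step 1 — characteristic polynomial of 2×2 Sigma:
  det(Sigma - λI) = λ² - trace · λ + det = 0.
  trace = 8 + 20 = 28, det = 8·20 - (-2)² = 156.
Step 2 — discriminant:
  Δ = trace² - 4·det = 784 - 624 = 160.
Step 3 — eigenvalues:
  λ = (trace ± √Δ)/2 = (28 ± 12.6491)/2,
  λ_1 = 20.3246,  λ_2 = 7.6754.

Step 4 — unit eigenvector for λ_1: solve (Sigma - λ_1 I)v = 0. First row:
  (8 - 20.3246)·v_x + (-2)·v_y = 0, i.e. (-12.3246)·v_x + (-2)·v_y = 0,
  so v ∝ (b, λ_1 - a) = (-2, 12.3246); multiply by -1 so the first entry is positive: u = (2, -12.3246).
  ||u|| = √((2)² + (-12.3246)²) = √(155.8947) ≈ 12.4858,
  v_1 = u/||u|| ≈ (0.1602, -0.9871) (||v_1|| = 1).

λ_1 = 20.3246,  λ_2 = 7.6754;  v_1 ≈ (0.1602, -0.9871)


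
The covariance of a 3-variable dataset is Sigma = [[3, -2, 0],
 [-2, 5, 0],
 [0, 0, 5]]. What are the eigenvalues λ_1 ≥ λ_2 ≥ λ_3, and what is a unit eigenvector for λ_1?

Step 1 — characteristic polynomial p(λ) = det(λI - Sigma) = λ³ - tr·λ² + c_1·λ - det, where tr = trace, c_1 = sum of the principal 2×2 minors, det = det(Sigma):
  tr = 3 + 5 + 5 = 13,
  c_1 = (3·5 - (-2)²) + (3·5 - (0)²) + (5·5 - (0)²) = 11 + 15 + 25 = 51,
  det = 3·(5·5 - (0)²) - (-2)·((-2)·5 - (0)·(0)) + (0)·((-2)·(0) - 5·(0)) = 3·(25) - (-2)·(-10) + (0)·(0) = 55.
  So p(λ) = λ³ - 13λ² + 51λ - 55.
Step 2 — look for an integer root (rational root theorem: any rational root is an integer divisor of 55). Testing λ = 5:
  p(5) = 125 - 325 + 255 - 55 = 0  ✓
  Dividing out (λ - 5): p(λ) = (λ - 5)(λ² - 8λ + 11).
Step 3 — remaining eigenvalues from the quadratic λ² - 8λ + 11 = 0:
  Δ = 8² - 4·11 = 64 - 44 = 20,  λ = (8 ± √20)/2 = (8 ± 4.4721)/2 ≈ 6.2361 or 1.7639.
  Sorted: λ_1 = 6.2361,  λ_2 = 5,  λ_3 = 1.7639  (check: sum = 13 = tr ✓).

Step 4 — unit eigenvector for λ_1 ≈ 6.2361: v spans the null space of (Sigma - λ_1 I), whose rows are
  r_1 = (-3.2361, -2, 0),  r_2 = (-2, -1.2361, 0),  r_3 = (0, 0, -1.2361).
  v is orthogonal to every row, so take v ∝ r_1 × r_3 = ((-2)·(-1.2361) - (0)·(0), (0)·(0) - (-3.2361)·(-1.2361), (-3.2361)·(0) - (-2)·(0)) ≈ (2.4721, -4, 0).
  Let u = (2.4721, -4, 0).
  ||u|| = √((2.4721)² + (-4)² + (0)²) = √(22.1115) ≈ 4.7023,  v_1 = u/||u|| ≈ (0.5257, -0.8507, 0) (||v_1|| = 1).

λ_1 = 6.2361,  λ_2 = 5,  λ_3 = 1.7639;  v_1 ≈ (0.5257, -0.8507, 0)


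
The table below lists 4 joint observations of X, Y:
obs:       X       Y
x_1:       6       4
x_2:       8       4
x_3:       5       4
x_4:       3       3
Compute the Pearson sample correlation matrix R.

Step 1 — column means:
  mean(X) = (6 + 8 + 5 + 3) / 4 = 22/4 = 5.5
  mean(Y) = (4 + 4 + 4 + 3) / 4 = 15/4 = 3.75

Step 2 — sample variances and covariances s[i,j] = (1/(n-1)) · Σ_k (x_{k,i} - mean_i) · (x_{k,j} - mean_j), with n-1 = 3:
  s[X,X] = ((0.5)·(0.5) + (2.5)·(2.5) + (-0.5)·(-0.5) + (-2.5)·(-2.5)) / 3 = 13/3 = 4.3333
  s[X,Y] = ((0.5)·(0.25) + (2.5)·(0.25) + (-0.5)·(0.25) + (-2.5)·(-0.75)) / 3 = 2.5/3 = 0.8333
  s[Y,Y] = ((0.25)·(0.25) + (0.25)·(0.25) + (0.25)·(0.25) + (-0.75)·(-0.75)) / 3 = 0.75/3 = 0.25
  Sample standard deviations s_i = √(s[i,i]):
  s(X) = √(4.3333) = 2.0817
  s(Y) = √(0.25) = 0.5

Step 3 — r_{ij} = s_{ij} / (s_i · s_j):
  r[X,X] = 1 (diagonal).
  r[X,Y] = 0.8333 / (2.0817 · 0.5) = 0.8333 / 1.0408 = 0.8006
  r[Y,Y] = 1 (diagonal).

R is symmetric with unit diagonal. Assembling:

R = [[1, 0.8006],
 [0.8006, 1]]


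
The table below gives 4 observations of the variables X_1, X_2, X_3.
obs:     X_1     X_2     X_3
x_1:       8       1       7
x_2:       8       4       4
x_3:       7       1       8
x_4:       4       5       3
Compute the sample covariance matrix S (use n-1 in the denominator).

Step 1 — column means:
  mean(X_1) = (8 + 8 + 7 + 4) / 4 = 27/4 = 6.75
  mean(X_2) = (1 + 4 + 1 + 5) / 4 = 11/4 = 2.75
  mean(X_3) = (7 + 4 + 8 + 3) / 4 = 22/4 = 5.5

Step 2 — sample covariance S[i,j] = (1/(n-1)) · Σ_k (x_{k,i} - mean_i) · (x_{k,j} - mean_j), with n-1 = 3.
  S[X_1,X_1] = ((1.25)·(1.25) + (1.25)·(1.25) + (0.25)·(0.25) + (-2.75)·(-2.75)) / 3 = 10.75/3 = 3.5833
  S[X_1,X_2] = ((1.25)·(-1.75) + (1.25)·(1.25) + (0.25)·(-1.75) + (-2.75)·(2.25)) / 3 = -7.25/3 = -2.4167
  S[X_1,X_3] = ((1.25)·(1.5) + (1.25)·(-1.5) + (0.25)·(2.5) + (-2.75)·(-2.5)) / 3 = 7.5/3 = 2.5
  S[X_2,X_2] = ((-1.75)·(-1.75) + (1.25)·(1.25) + (-1.75)·(-1.75) + (2.25)·(2.25)) / 3 = 12.75/3 = 4.25
  S[X_2,X_3] = ((-1.75)·(1.5) + (1.25)·(-1.5) + (-1.75)·(2.5) + (2.25)·(-2.5)) / 3 = -14.5/3 = -4.8333
  S[X_3,X_3] = ((1.5)·(1.5) + (-1.5)·(-1.5) + (2.5)·(2.5) + (-2.5)·(-2.5)) / 3 = 17/3 = 5.6667

S is symmetric (S[j,i] = S[i,j]). Assembling:

S = [[3.5833, -2.4167, 2.5],
 [-2.4167, 4.25, -4.8333],
 [2.5, -4.8333, 5.6667]]


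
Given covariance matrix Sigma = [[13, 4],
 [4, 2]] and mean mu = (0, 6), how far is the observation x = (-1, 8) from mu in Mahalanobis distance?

Step 1 — centre the observation: (x - mu) = (-1, 2).

Step 2 — invert Sigma. det(Sigma) = 13·2 - (4)² = 10.
  Sigma^{-1} = (1/det) · [[d, -b], [-b, a]] = [[0.2, -0.4],
 [-0.4, 1.3]].

Step 3 — form the quadratic (x - mu)^T · Sigma^{-1} · (x - mu):
  Sigma^{-1} · (x - mu) = (-1, 3).
  (x - mu)^T · [Sigma^{-1} · (x - mu)] = (-1)·(-1) + (2)·(3) = 7.

Step 4 — take square root: d = √(7) ≈ 2.6458.

d(x, mu) = √(7) ≈ 2.6458


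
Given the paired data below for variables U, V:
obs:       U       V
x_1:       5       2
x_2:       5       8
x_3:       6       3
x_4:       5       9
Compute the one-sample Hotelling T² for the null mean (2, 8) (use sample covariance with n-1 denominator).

Step 1 — sample mean vector:
  mean(U) = (5 + 5 + 6 + 5) / 4 = 21/4 = 5.25
  mean(V) = (2 + 8 + 3 + 9) / 4 = 22/4 = 5.5
  x̄ = (5.25, 5.5),  deviation x̄ - mu_0 = (5.25, 5.5) - (2, 8) = (3.25, -2.5).

Step 2 — sample covariance matrix, S[i,j] = (1/(n-1)) · Σ_k (x_{k,i} - mean_i) · (x_{k,j} - mean_j), divisor n-1 = 3:
  S[U,U] = ((-0.25)·(-0.25) + (-0.25)·(-0.25) + (0.75)·(0.75) + (-0.25)·(-0.25)) / 3 = 0.75/3 = 0.25
  S[U,V] = ((-0.25)·(-3.5) + (-0.25)·(2.5) + (0.75)·(-2.5) + (-0.25)·(3.5)) / 3 = -2.5/3 = -0.8333
  S[V,V] = ((-3.5)·(-3.5) + (2.5)·(2.5) + (-2.5)·(-2.5) + (3.5)·(3.5)) / 3 = 37/3 = 12.3333
  S = [[0.25, -0.8333],
 [-0.8333, 12.3333]].

Step 3 — invert S. det(S) = 0.25·12.3333 - (-0.8333)² = 2.3889.
  S^{-1} = (1/det) · [[d, -b], [-b, a]] = [[5.1628, 0.3488],
 [0.3488, 0.1047]].

Step 4 — quadratic form (x̄ - mu_0)^T · S^{-1} · (x̄ - mu_0):
  S^{-1} · (x̄ - mu_0) = (15.907, 0.8721),
  (x̄ - mu_0)^T · [...] = (3.25)·(15.907) + (-2.5)·(0.8721) = 49.5174.

Step 5 — scale by n: T² = 4 · 49.5174 = 198.0698.

T² ≈ 198.0698


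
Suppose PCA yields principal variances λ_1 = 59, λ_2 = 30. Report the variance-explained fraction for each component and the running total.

Step 1 — total variance = trace(Sigma) = Σ λ_i = 59 + 30 = 89.

Step 2 — fraction explained by component i = λ_i / Σ λ:
  PC1: 59/89 = 0.6629
  PC2: 30/89 = 0.3371

Step 3 — cumulative fraction after k components = (λ_1 + ... + λ_k) / Σ λ:
  k = 1: 59/89 = 0.6629
  k = 2: (59 + 30)/89 = 89/89 = 1

Summary (fraction, with percent):

explained: PC1 0.6629 (66.29%), PC2 0.3371 (33.71%);  cumulative: 0.6629, 1


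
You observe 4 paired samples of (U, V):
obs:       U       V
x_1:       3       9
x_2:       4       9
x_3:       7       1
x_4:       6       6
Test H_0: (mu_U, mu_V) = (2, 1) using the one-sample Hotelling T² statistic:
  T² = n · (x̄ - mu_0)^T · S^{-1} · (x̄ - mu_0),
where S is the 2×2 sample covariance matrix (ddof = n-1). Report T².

Step 1 — sample mean vector:
  mean(U) = (3 + 4 + 7 + 6) / 4 = 20/4 = 5
  mean(V) = (9 + 9 + 1 + 6) / 4 = 25/4 = 6.25
  x̄ = (5, 6.25),  deviation x̄ - mu_0 = (5, 6.25) - (2, 1) = (3, 5.25).

Step 2 — sample covariance matrix, S[i,j] = (1/(n-1)) · Σ_k (x_{k,i} - mean_i) · (x_{k,j} - mean_j), divisor n-1 = 3:
  S[U,U] = ((-2)·(-2) + (-1)·(-1) + (2)·(2) + (1)·(1)) / 3 = 10/3 = 3.3333
  S[U,V] = ((-2)·(2.75) + (-1)·(2.75) + (2)·(-5.25) + (1)·(-0.25)) / 3 = -19/3 = -6.3333
  S[V,V] = ((2.75)·(2.75) + (2.75)·(2.75) + (-5.25)·(-5.25) + (-0.25)·(-0.25)) / 3 = 42.75/3 = 14.25
  S = [[3.3333, -6.3333],
 [-6.3333, 14.25]].

Step 3 — invert S. det(S) = 3.3333·14.25 - (-6.3333)² = 7.3889.
  S^{-1} = (1/det) · [[d, -b], [-b, a]] = [[1.9286, 0.8571],
 [0.8571, 0.4511]].

Step 4 — quadratic form (x̄ - mu_0)^T · S^{-1} · (x̄ - mu_0):
  S^{-1} · (x̄ - mu_0) = (10.2857, 4.9398),
  (x̄ - mu_0)^T · [...] = (3)·(10.2857) + (5.25)·(4.9398) = 56.7914.

Step 5 — scale by n: T² = 4 · 56.7914 = 227.1654.

T² ≈ 227.1654


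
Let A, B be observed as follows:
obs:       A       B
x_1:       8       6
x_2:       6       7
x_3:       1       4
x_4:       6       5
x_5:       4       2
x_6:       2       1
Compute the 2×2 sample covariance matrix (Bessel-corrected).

Step 1 — column means:
  mean(A) = (8 + 6 + 1 + 6 + 4 + 2) / 6 = 27/6 = 4.5
  mean(B) = (6 + 7 + 4 + 5 + 2 + 1) / 6 = 25/6 = 4.1667

Step 2 — sample covariance S[i,j] = (1/(n-1)) · Σ_k (x_{k,i} - mean_i) · (x_{k,j} - mean_j), with n-1 = 5.
  S[A,A] = ((3.5)·(3.5) + (1.5)·(1.5) + (-3.5)·(-3.5) + (1.5)·(1.5) + (-0.5)·(-0.5) + (-2.5)·(-2.5)) / 5 = 35.5/5 = 7.1
  S[A,B] = ((3.5)·(1.8333) + (1.5)·(2.8333) + (-3.5)·(-0.1667) + (1.5)·(0.8333) + (-0.5)·(-2.1667) + (-2.5)·(-3.1667)) / 5 = 21.5/5 = 4.3
  S[B,B] = ((1.8333)·(1.8333) + (2.8333)·(2.8333) + (-0.1667)·(-0.1667) + (0.8333)·(0.8333) + (-2.1667)·(-2.1667) + (-3.1667)·(-3.1667)) / 5 = 26.8333/5 = 5.3667

S is symmetric (S[j,i] = S[i,j]). Assembling:

S = [[7.1, 4.3],
 [4.3, 5.3667]]


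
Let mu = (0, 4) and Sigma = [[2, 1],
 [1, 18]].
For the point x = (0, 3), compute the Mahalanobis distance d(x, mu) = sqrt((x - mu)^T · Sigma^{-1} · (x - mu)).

Step 1 — centre the observation: (x - mu) = (0, -1).

Step 2 — invert Sigma. det(Sigma) = 2·18 - (1)² = 35.
  Sigma^{-1} = (1/det) · [[d, -b], [-b, a]] = [[0.5143, -0.0286],
 [-0.0286, 0.0571]].

Step 3 — form the quadratic (x - mu)^T · Sigma^{-1} · (x - mu):
  Sigma^{-1} · (x - mu) = (0.0286, -0.0571).
  (x - mu)^T · [Sigma^{-1} · (x - mu)] = (0)·(0.0286) + (-1)·(-0.0571) = 0.0571.

Step 4 — take square root: d = √(0.0571) ≈ 0.239.

d(x, mu) = √(0.0571) ≈ 0.239


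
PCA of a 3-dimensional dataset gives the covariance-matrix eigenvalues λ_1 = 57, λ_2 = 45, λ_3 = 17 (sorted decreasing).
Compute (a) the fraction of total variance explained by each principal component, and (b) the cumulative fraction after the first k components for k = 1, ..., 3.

Step 1 — total variance = trace(Sigma) = Σ λ_i = 57 + 45 + 17 = 119.

Step 2 — fraction explained by component i = λ_i / Σ λ:
  PC1: 57/119 = 0.479
  PC2: 45/119 = 0.3782
  PC3: 17/119 = 0.1429

Step 3 — cumulative fraction after k components = (λ_1 + ... + λ_k) / Σ λ:
  k = 1: 57/119 = 0.479
  k = 2: (57 + 45)/119 = 102/119 = 0.8571
  k = 3: (57 + 45 + 17)/119 = 119/119 = 1

Summary (fraction, with percent):

explained: PC1 0.479 (47.9%), PC2 0.3782 (37.82%), PC3 0.1429 (14.29%);  cumulative: 0.479, 0.8571, 1


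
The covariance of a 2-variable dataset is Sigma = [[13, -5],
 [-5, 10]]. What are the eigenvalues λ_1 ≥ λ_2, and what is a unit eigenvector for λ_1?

Step 1 — characteristic polynomial of 2×2 Sigma:
  det(Sigma - λI) = λ² - trace · λ + det = 0.
  trace = 13 + 10 = 23, det = 13·10 - (-5)² = 105.
Step 2 — discriminant:
  Δ = trace² - 4·det = 529 - 420 = 109.
Step 3 — eigenvalues:
  λ = (trace ± √Δ)/2 = (23 ± 10.4403)/2,
  λ_1 = 16.7202,  λ_2 = 6.2798.

Step 4 — unit eigenvector for λ_1: solve (Sigma - λ_1 I)v = 0. First row:
  (13 - 16.7202)·v_x + (-5)·v_y = 0, i.e. (-3.7202)·v_x + (-5)·v_y = 0,
  so v ∝ (b, λ_1 - a) = (-5, 3.7202); multiply by -1 so the first entry is positive: u = (5, -3.7202).
  ||u|| = √((5)² + (-3.7202)²) = √(38.8395) ≈ 6.2321,
  v_1 = u/||u|| ≈ (0.8023, -0.5969) (||v_1|| = 1).

λ_1 = 16.7202,  λ_2 = 6.2798;  v_1 ≈ (0.8023, -0.5969)


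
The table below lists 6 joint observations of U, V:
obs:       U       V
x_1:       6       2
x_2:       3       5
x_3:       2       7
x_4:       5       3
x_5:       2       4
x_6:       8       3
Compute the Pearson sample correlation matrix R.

Step 1 — column means:
  mean(U) = (6 + 3 + 2 + 5 + 2 + 8) / 6 = 26/6 = 4.3333
  mean(V) = (2 + 5 + 7 + 3 + 4 + 3) / 6 = 24/6 = 4

Step 2 — sample variances and covariances s[i,j] = (1/(n-1)) · Σ_k (x_{k,i} - mean_i) · (x_{k,j} - mean_j), with n-1 = 5:
  s[U,U] = ((1.6667)·(1.6667) + (-1.3333)·(-1.3333) + (-2.3333)·(-2.3333) + (0.6667)·(0.6667) + (-2.3333)·(-2.3333) + (3.6667)·(3.6667)) / 5 = 29.3333/5 = 5.8667
  s[U,V] = ((1.6667)·(-2) + (-1.3333)·(1) + (-2.3333)·(3) + (0.6667)·(-1) + (-2.3333)·(0) + (3.6667)·(-1)) / 5 = -16/5 = -3.2
  s[V,V] = ((-2)·(-2) + (1)·(1) + (3)·(3) + (-1)·(-1) + (0)·(0) + (-1)·(-1)) / 5 = 16/5 = 3.2
  Sample standard deviations s_i = √(s[i,i]):
  s(U) = √(5.8667) = 2.4221
  s(V) = √(3.2) = 1.7889

Step 3 — r_{ij} = s_{ij} / (s_i · s_j):
  r[U,U] = 1 (diagonal).
  r[U,V] = -3.2 / (2.4221 · 1.7889) = -3.2 / 4.3328 = -0.7385
  r[V,V] = 1 (diagonal).

R is symmetric with unit diagonal. Assembling:

R = [[1, -0.7385],
 [-0.7385, 1]]


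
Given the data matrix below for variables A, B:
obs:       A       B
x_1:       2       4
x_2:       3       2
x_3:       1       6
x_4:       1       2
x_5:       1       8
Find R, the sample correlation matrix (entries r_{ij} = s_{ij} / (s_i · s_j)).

Step 1 — column means:
  mean(A) = (2 + 3 + 1 + 1 + 1) / 5 = 8/5 = 1.6
  mean(B) = (4 + 2 + 6 + 2 + 8) / 5 = 22/5 = 4.4

Step 2 — sample variances and covariances s[i,j] = (1/(n-1)) · Σ_k (x_{k,i} - mean_i) · (x_{k,j} - mean_j), with n-1 = 4:
  s[A,A] = ((0.4)·(0.4) + (1.4)·(1.4) + (-0.6)·(-0.6) + (-0.6)·(-0.6) + (-0.6)·(-0.6)) / 4 = 3.2/4 = 0.8
  s[A,B] = ((0.4)·(-0.4) + (1.4)·(-2.4) + (-0.6)·(1.6) + (-0.6)·(-2.4) + (-0.6)·(3.6)) / 4 = -5.2/4 = -1.3
  s[B,B] = ((-0.4)·(-0.4) + (-2.4)·(-2.4) + (1.6)·(1.6) + (-2.4)·(-2.4) + (3.6)·(3.6)) / 4 = 27.2/4 = 6.8
  Sample standard deviations s_i = √(s[i,i]):
  s(A) = √(0.8) = 0.8944
  s(B) = √(6.8) = 2.6077

Step 3 — r_{ij} = s_{ij} / (s_i · s_j):
  r[A,A] = 1 (diagonal).
  r[A,B] = -1.3 / (0.8944 · 2.6077) = -1.3 / 2.3324 = -0.5574
  r[B,B] = 1 (diagonal).

R is symmetric with unit diagonal. Assembling:

R = [[1, -0.5574],
 [-0.5574, 1]]


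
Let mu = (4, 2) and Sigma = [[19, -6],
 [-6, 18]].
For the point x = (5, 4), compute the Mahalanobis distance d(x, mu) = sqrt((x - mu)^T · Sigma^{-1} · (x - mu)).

Step 1 — centre the observation: (x - mu) = (1, 2).

Step 2 — invert Sigma. det(Sigma) = 19·18 - (-6)² = 306.
  Sigma^{-1} = (1/det) · [[d, -b], [-b, a]] = [[0.0588, 0.0196],
 [0.0196, 0.0621]].

Step 3 — form the quadratic (x - mu)^T · Sigma^{-1} · (x - mu):
  Sigma^{-1} · (x - mu) = (0.098, 0.1438).
  (x - mu)^T · [Sigma^{-1} · (x - mu)] = (1)·(0.098) + (2)·(0.1438) = 0.3856.

Step 4 — take square root: d = √(0.3856) ≈ 0.621.

d(x, mu) = √(0.3856) ≈ 0.621


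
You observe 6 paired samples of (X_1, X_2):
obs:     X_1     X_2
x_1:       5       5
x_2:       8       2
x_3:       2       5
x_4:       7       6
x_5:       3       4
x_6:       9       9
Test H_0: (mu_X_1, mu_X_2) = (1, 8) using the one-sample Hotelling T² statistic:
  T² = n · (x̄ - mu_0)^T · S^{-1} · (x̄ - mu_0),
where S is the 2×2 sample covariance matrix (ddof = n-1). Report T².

Step 1 — sample mean vector:
  mean(X_1) = (5 + 8 + 2 + 7 + 3 + 9) / 6 = 34/6 = 5.6667
  mean(X_2) = (5 + 2 + 5 + 6 + 4 + 9) / 6 = 31/6 = 5.1667
  x̄ = (5.6667, 5.1667),  deviation x̄ - mu_0 = (5.6667, 5.1667) - (1, 8) = (4.6667, -2.8333).

Step 2 — sample covariance matrix, S[i,j] = (1/(n-1)) · Σ_k (x_{k,i} - mean_i) · (x_{k,j} - mean_j), divisor n-1 = 5:
  S[X_1,X_1] = ((-0.6667)·(-0.6667) + (2.3333)·(2.3333) + (-3.6667)·(-3.6667) + (1.3333)·(1.3333) + (-2.6667)·(-2.6667) + (3.3333)·(3.3333)) / 5 = 39.3333/5 = 7.8667
  S[X_1,X_2] = ((-0.6667)·(-0.1667) + (2.3333)·(-3.1667) + (-3.6667)·(-0.1667) + (1.3333)·(0.8333) + (-2.6667)·(-1.1667) + (3.3333)·(3.8333)) / 5 = 10.3333/5 = 2.0667
  S[X_2,X_2] = ((-0.1667)·(-0.1667) + (-3.1667)·(-3.1667) + (-0.1667)·(-0.1667) + (0.8333)·(0.8333) + (-1.1667)·(-1.1667) + (3.8333)·(3.8333)) / 5 = 26.8333/5 = 5.3667
  S = [[7.8667, 2.0667],
 [2.0667, 5.3667]].

Step 3 — invert S. det(S) = 7.8667·5.3667 - (2.0667)² = 37.9467.
  S^{-1} = (1/det) · [[d, -b], [-b, a]] = [[0.1414, -0.0545],
 [-0.0545, 0.2073]].

Step 4 — quadratic form (x̄ - mu_0)^T · S^{-1} · (x̄ - mu_0):
  S^{-1} · (x̄ - mu_0) = (0.8143, -0.8415),
  (x̄ - mu_0)^T · [...] = (4.6667)·(0.8143) + (-2.8333)·(-0.8415) = 6.1844.

Step 5 — scale by n: T² = 6 · 6.1844 = 37.1065.

T² ≈ 37.1065


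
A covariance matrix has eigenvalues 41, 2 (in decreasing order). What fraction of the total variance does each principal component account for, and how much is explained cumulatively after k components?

Step 1 — total variance = trace(Sigma) = Σ λ_i = 41 + 2 = 43.

Step 2 — fraction explained by component i = λ_i / Σ λ:
  PC1: 41/43 = 0.9535
  PC2: 2/43 = 0.0465

Step 3 — cumulative fraction after k components = (λ_1 + ... + λ_k) / Σ λ:
  k = 1: 41/43 = 0.9535
  k = 2: (41 + 2)/43 = 43/43 = 1

Summary (fraction, with percent):

explained: PC1 0.9535 (95.35%), PC2 0.0465 (4.65%);  cumulative: 0.9535, 1


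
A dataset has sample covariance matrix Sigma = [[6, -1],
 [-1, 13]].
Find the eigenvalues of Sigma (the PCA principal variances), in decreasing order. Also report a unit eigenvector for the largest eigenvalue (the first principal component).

Step 1 — characteristic polynomial of 2×2 Sigma:
  det(Sigma - λI) = λ² - trace · λ + det = 0.
  trace = 6 + 13 = 19, det = 6·13 - (-1)² = 77.
Step 2 — discriminant:
  Δ = trace² - 4·det = 361 - 308 = 53.
Step 3 — eigenvalues:
  λ = (trace ± √Δ)/2 = (19 ± 7.2801)/2,
  λ_1 = 13.1401,  λ_2 = 5.8599.

Step 4 — unit eigenvector for λ_1: solve (Sigma - λ_1 I)v = 0. First row:
  (6 - 13.1401)·v_x + (-1)·v_y = 0, i.e. (-7.1401)·v_x + (-1)·v_y = 0,
  so v ∝ (b, λ_1 - a) = (-1, 7.1401); multiply by -1 so the first entry is positive: u = (1, -7.1401).
  ||u|| = √((1)² + (-7.1401)²) = √(51.9804) ≈ 7.2097,
  v_1 = u/||u|| ≈ (0.1387, -0.9903) (||v_1|| = 1).

λ_1 = 13.1401,  λ_2 = 5.8599;  v_1 ≈ (0.1387, -0.9903)


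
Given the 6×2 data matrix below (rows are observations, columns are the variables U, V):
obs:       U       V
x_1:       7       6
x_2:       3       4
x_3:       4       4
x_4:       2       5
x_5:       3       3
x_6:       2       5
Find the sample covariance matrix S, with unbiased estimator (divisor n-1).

Step 1 — column means:
  mean(U) = (7 + 3 + 4 + 2 + 3 + 2) / 6 = 21/6 = 3.5
  mean(V) = (6 + 4 + 4 + 5 + 3 + 5) / 6 = 27/6 = 4.5

Step 2 — sample covariance S[i,j] = (1/(n-1)) · Σ_k (x_{k,i} - mean_i) · (x_{k,j} - mean_j), with n-1 = 5.
  S[U,U] = ((3.5)·(3.5) + (-0.5)·(-0.5) + (0.5)·(0.5) + (-1.5)·(-1.5) + (-0.5)·(-0.5) + (-1.5)·(-1.5)) / 5 = 17.5/5 = 3.5
  S[U,V] = ((3.5)·(1.5) + (-0.5)·(-0.5) + (0.5)·(-0.5) + (-1.5)·(0.5) + (-0.5)·(-1.5) + (-1.5)·(0.5)) / 5 = 4.5/5 = 0.9
  S[V,V] = ((1.5)·(1.5) + (-0.5)·(-0.5) + (-0.5)·(-0.5) + (0.5)·(0.5) + (-1.5)·(-1.5) + (0.5)·(0.5)) / 5 = 5.5/5 = 1.1

S is symmetric (S[j,i] = S[i,j]). Assembling:

S = [[3.5, 0.9],
 [0.9, 1.1]]


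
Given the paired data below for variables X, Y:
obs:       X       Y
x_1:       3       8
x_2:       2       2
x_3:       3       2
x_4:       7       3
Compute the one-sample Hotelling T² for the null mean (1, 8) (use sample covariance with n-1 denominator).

Step 1 — sample mean vector:
  mean(X) = (3 + 2 + 3 + 7) / 4 = 15/4 = 3.75
  mean(Y) = (8 + 2 + 2 + 3) / 4 = 15/4 = 3.75
  x̄ = (3.75, 3.75),  deviation x̄ - mu_0 = (3.75, 3.75) - (1, 8) = (2.75, -4.25).

Step 2 — sample covariance matrix, S[i,j] = (1/(n-1)) · Σ_k (x_{k,i} - mean_i) · (x_{k,j} - mean_j), divisor n-1 = 3:
  S[X,X] = ((-0.75)·(-0.75) + (-1.75)·(-1.75) + (-0.75)·(-0.75) + (3.25)·(3.25)) / 3 = 14.75/3 = 4.9167
  S[X,Y] = ((-0.75)·(4.25) + (-1.75)·(-1.75) + (-0.75)·(-1.75) + (3.25)·(-0.75)) / 3 = -1.25/3 = -0.4167
  S[Y,Y] = ((4.25)·(4.25) + (-1.75)·(-1.75) + (-1.75)·(-1.75) + (-0.75)·(-0.75)) / 3 = 24.75/3 = 8.25
  S = [[4.9167, -0.4167],
 [-0.4167, 8.25]].

Step 3 — invert S. det(S) = 4.9167·8.25 - (-0.4167)² = 40.3889.
  S^{-1} = (1/det) · [[d, -b], [-b, a]] = [[0.2043, 0.0103],
 [0.0103, 0.1217]].

Step 4 — quadratic form (x̄ - mu_0)^T · S^{-1} · (x̄ - mu_0):
  S^{-1} · (x̄ - mu_0) = (0.5179, -0.489),
  (x̄ - mu_0)^T · [...] = (2.75)·(0.5179) + (-4.25)·(-0.489) = 3.5024.

Step 5 — scale by n: T² = 4 · 3.5024 = 14.0096.

T² ≈ 14.0096


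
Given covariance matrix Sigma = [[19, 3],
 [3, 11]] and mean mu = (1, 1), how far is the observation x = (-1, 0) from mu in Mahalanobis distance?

Step 1 — centre the observation: (x - mu) = (-2, -1).

Step 2 — invert Sigma. det(Sigma) = 19·11 - (3)² = 200.
  Sigma^{-1} = (1/det) · [[d, -b], [-b, a]] = [[0.055, -0.015],
 [-0.015, 0.095]].

Step 3 — form the quadratic (x - mu)^T · Sigma^{-1} · (x - mu):
  Sigma^{-1} · (x - mu) = (-0.095, -0.065).
  (x - mu)^T · [Sigma^{-1} · (x - mu)] = (-2)·(-0.095) + (-1)·(-0.065) = 0.255.

Step 4 — take square root: d = √(0.255) ≈ 0.505.

d(x, mu) = √(0.255) ≈ 0.505


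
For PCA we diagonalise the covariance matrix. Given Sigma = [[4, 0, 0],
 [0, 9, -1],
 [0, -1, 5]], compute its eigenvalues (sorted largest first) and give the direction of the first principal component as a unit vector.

Step 1 — characteristic polynomial p(λ) = det(λI - Sigma) = λ³ - tr·λ² + c_1·λ - det, where tr = trace, c_1 = sum of the principal 2×2 minors, det = det(Sigma):
  tr = 4 + 9 + 5 = 18,
  c_1 = (4·9 - (0)²) + (4·5 - (0)²) + (9·5 - (-1)²) = 36 + 20 + 44 = 100,
  det = 4·(9·5 - (-1)²) - (0)·((0)·5 - (-1)·(0)) + (0)·((0)·(-1) - 9·(0)) = 4·(44) - (0)·(0) + (0)·(0) = 176.
  So p(λ) = λ³ - 18λ² + 100λ - 176.
Step 2 — look for an integer root (rational root theorem: any rational root is an integer divisor of 176). Testing λ = 4:
  p(4) = 64 - 288 + 400 - 176 = 0  ✓
  Dividing out (λ - 4): p(λ) = (λ - 4)(λ² - 14λ + 44).
Step 3 — remaining eigenvalues from the quadratic λ² - 14λ + 44 = 0:
  Δ = 14² - 4·44 = 196 - 176 = 20,  λ = (14 ± √20)/2 = (14 ± 4.4721)/2 ≈ 9.2361 or 4.7639.
  Sorted: λ_1 = 9.2361,  λ_2 = 4.7639,  λ_3 = 4  (check: sum = 18 = tr ✓).

Step 4 — unit eigenvector for λ_1 ≈ 9.2361: v spans the null space of (Sigma - λ_1 I), whose rows are
  r_1 = (-5.2361, 0, 0),  r_2 = (0, -0.2361, -1),  r_3 = (0, -1, -4.2361).
  v is orthogonal to every row, so take v ∝ r_1 × r_2 = ((0)·(-1) - (0)·(-0.2361), (0)·(0) - (-5.2361)·(-1), (-5.2361)·(-0.2361) - (0)·(0)) ≈ (0, -5.2361, 1.2361).
  Rescale (multiply by -1 so the first nonzero entry is positive): u = (0, 5.2361, -1.2361).
  ||u|| = √((0)² + (5.2361)² + (-1.2361)²) = √(28.9443) ≈ 5.38,  v_1 = u/||u|| ≈ (0, 0.9732, -0.2298) (||v_1|| = 1).

λ_1 = 9.2361,  λ_2 = 4.7639,  λ_3 = 4;  v_1 ≈ (0, 0.9732, -0.2298)


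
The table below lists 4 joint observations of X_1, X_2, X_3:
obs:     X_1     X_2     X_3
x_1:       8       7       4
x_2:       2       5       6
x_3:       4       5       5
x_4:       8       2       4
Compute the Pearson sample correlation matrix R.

Step 1 — column means:
  mean(X_1) = (8 + 2 + 4 + 8) / 4 = 22/4 = 5.5
  mean(X_2) = (7 + 5 + 5 + 2) / 4 = 19/4 = 4.75
  mean(X_3) = (4 + 6 + 5 + 4) / 4 = 19/4 = 4.75

Step 2 — sample variances and covariances s[i,j] = (1/(n-1)) · Σ_k (x_{k,i} - mean_i) · (x_{k,j} - mean_j), with n-1 = 3:
  s[X_1,X_1] = ((2.5)·(2.5) + (-3.5)·(-3.5) + (-1.5)·(-1.5) + (2.5)·(2.5)) / 3 = 27/3 = 9
  s[X_1,X_2] = ((2.5)·(2.25) + (-3.5)·(0.25) + (-1.5)·(0.25) + (2.5)·(-2.75)) / 3 = -2.5/3 = -0.8333
  s[X_1,X_3] = ((2.5)·(-0.75) + (-3.5)·(1.25) + (-1.5)·(0.25) + (2.5)·(-0.75)) / 3 = -8.5/3 = -2.8333
  s[X_2,X_2] = ((2.25)·(2.25) + (0.25)·(0.25) + (0.25)·(0.25) + (-2.75)·(-2.75)) / 3 = 12.75/3 = 4.25
  s[X_2,X_3] = ((2.25)·(-0.75) + (0.25)·(1.25) + (0.25)·(0.25) + (-2.75)·(-0.75)) / 3 = 0.75/3 = 0.25
  s[X_3,X_3] = ((-0.75)·(-0.75) + (1.25)·(1.25) + (0.25)·(0.25) + (-0.75)·(-0.75)) / 3 = 2.75/3 = 0.9167
  Sample standard deviations s_i = √(s[i,i]):
  s(X_1) = √(9) = 3
  s(X_2) = √(4.25) = 2.0616
  s(X_3) = √(0.9167) = 0.9574

Step 3 — r_{ij} = s_{ij} / (s_i · s_j):
  r[X_1,X_1] = 1 (diagonal).
  r[X_1,X_2] = -0.8333 / (3 · 2.0616) = -0.8333 / 6.1847 = -0.1347
  r[X_1,X_3] = -2.8333 / (3 · 0.9574) = -2.8333 / 2.8723 = -0.9864
  r[X_2,X_2] = 1 (diagonal).
  r[X_2,X_3] = 0.25 / (2.0616 · 0.9574) = 0.25 / 1.9738 = 0.1267
  r[X_3,X_3] = 1 (diagonal).

R is symmetric with unit diagonal. Assembling:

R = [[1, -0.1347, -0.9864],
 [-0.1347, 1, 0.1267],
 [-0.9864, 0.1267, 1]]
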